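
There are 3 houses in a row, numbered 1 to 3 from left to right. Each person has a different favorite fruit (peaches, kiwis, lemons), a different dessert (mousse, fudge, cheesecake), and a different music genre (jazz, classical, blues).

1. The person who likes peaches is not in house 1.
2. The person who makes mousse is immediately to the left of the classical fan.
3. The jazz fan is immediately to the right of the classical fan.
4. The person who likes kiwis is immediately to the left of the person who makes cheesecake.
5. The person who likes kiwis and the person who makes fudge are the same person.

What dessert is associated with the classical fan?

fudge

Clue 3: the jazz fan is in house 3.
The classical fan is in house 2 (clue 3).
That leaves cheesecake as the dessert for house 3.
House 1's music genre must be blues (nothing else left).
Clue 2: the person who makes mousse is in house 1.
The person who likes kiwis is in house 2 (clue 4).
The person who makes fudge is in house 2 (clue 5).
House 1 favorite fruit: only lemons fits.
House 3's favorite fruit must be peaches (nothing else left).
So: house 1 = lemons/mousse/blues, house 2 = kiwis/fudge/classical, house 3 = peaches/cheesecake/jazz.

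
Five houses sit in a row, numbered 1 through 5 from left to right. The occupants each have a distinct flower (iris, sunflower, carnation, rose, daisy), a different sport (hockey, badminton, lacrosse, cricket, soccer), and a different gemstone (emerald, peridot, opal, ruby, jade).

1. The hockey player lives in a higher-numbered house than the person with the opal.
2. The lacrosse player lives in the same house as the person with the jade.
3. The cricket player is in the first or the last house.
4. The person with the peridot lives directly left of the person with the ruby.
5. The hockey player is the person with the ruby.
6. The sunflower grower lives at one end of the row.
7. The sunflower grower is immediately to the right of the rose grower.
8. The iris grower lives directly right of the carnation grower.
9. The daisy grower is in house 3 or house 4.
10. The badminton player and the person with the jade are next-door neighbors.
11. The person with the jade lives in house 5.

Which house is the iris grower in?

Clue 7 places the sunflower grower in house 5.
Clue 7: the rose grower is in house 4.
The person with the jade is in house 5 (clue 11).
House 1 flower: only carnation fits.
So house 2 gets iris for flower.
That leaves daisy as the flower for house 3.
From clue 2, the lacrosse player must be in house 5.
The badminton player is in house 4 (clue 10).
So house 1 gets cricket for sport.
The only gemstone still possible for house 4 is emerald.
House 3 gemstone: only ruby fits.
Clue 4: the person with the peridot is in house 2.
From clue 5, the hockey player must be in house 3.
House 2's sport must be soccer (nothing else left).
The only gemstone still possible for house 1 is opal.
So: house 1 = carnation/cricket/opal, house 2 = iris/soccer/peridot, house 3 = daisy/hockey/ruby, house 4 = rose/badminton/emerald, house 5 = sunflower/lacrosse/jade.

2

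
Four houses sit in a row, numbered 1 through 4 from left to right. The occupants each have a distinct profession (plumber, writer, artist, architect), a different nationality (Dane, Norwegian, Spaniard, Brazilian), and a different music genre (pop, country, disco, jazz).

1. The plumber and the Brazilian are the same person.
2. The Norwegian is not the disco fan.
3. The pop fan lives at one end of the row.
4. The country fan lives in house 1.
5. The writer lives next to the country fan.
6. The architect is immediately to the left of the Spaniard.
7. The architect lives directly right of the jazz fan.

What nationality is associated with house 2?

By clue 4, the country fan is in house 1.
The writer is in house 2 (clue 5).
House 3 profession: only architect fits.
The only music genre still possible for house 2 is jazz.
House 3's music genre must be disco (nothing else left).
The only music genre still possible for house 4 is pop.
From clue 6, the Spaniard must be in house 4.
That leaves Brazilian as the nationality for house 1.
House 3 nationality: only Dane fits.
The plumber is in house 1 (clue 1).
So house 4 gets artist for profession.
So house 2 gets Norwegian for nationality.
So: house 1 = plumber/Brazilian/country, house 2 = writer/Norwegian/jazz, house 3 = architect/Dane/disco, house 4 = artist/Spaniard/pop.

Norwegian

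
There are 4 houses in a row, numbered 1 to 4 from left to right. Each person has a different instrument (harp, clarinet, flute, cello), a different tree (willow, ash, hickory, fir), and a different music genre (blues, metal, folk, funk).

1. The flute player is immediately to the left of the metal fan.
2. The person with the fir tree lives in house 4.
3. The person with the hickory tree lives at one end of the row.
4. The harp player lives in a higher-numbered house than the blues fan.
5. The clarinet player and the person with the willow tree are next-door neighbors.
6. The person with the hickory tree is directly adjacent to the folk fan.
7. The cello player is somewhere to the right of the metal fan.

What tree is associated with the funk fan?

From clue 2, the person with the fir tree must be in house 4.
House 4 music genre: only funk fits.
The folk fan is in house 2 (clue 6).
The only tree still possible for house 1 is hickory.
So house 1 gets blues for music genre.
The only music genre still possible for house 3 is metal.
Clue 1: the flute player is in house 2.
Clue 7: the cello player is in house 4.
So house 1 gets clarinet for instrument.
House 3's instrument must be harp (nothing else left).
By clue 5, the person with the willow tree is in house 2.
The only tree still possible for house 3 is ash.
So: house 1 = clarinet/hickory/blues, house 2 = flute/willow/folk, house 3 = harp/ash/metal, house 4 = cello/fir/funk.

fir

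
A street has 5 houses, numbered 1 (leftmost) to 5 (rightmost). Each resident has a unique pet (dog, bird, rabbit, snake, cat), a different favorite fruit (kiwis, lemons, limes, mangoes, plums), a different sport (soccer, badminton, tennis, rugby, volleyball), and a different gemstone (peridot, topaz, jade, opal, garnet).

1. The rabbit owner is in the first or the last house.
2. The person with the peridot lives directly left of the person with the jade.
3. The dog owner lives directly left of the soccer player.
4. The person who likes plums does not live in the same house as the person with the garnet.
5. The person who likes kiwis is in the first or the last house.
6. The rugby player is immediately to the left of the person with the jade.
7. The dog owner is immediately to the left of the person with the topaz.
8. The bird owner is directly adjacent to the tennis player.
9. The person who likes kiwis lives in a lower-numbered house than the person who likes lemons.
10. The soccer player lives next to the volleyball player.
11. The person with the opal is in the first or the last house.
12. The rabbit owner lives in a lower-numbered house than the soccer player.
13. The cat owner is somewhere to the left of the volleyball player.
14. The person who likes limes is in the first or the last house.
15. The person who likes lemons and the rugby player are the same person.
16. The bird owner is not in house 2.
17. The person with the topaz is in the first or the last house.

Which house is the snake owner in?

5

Clue 9: the person who likes kiwis is in house 1.
The rabbit owner is in house 1 (clue 12).
By clue 17, the person with the topaz is in house 5.
House 5's favorite fruit must be limes (nothing else left).
House 1's gemstone must be opal (nothing else left).
By clue 7, the dog owner is in house 4.
House 1's sport must be badminton (nothing else left).
By clue 3, the soccer player is in house 5.
Clue 10 places the volleyball player in house 4.
House 3's sport must be rugby (nothing else left).
Clue 6 places the person with the jade in house 4.
Clue 8: the bird owner is in house 3.
Clue 15: the person who likes lemons is in house 3.
The only pet still possible for house 2 is cat.
So house 5 gets snake for pet.
House 2 sport: only tennis fits.
From clue 2, the person with the peridot must be in house 3.
That leaves garnet as the gemstone for house 2.
From clue 4, the person who likes plums must be in house 4.
House 2's favorite fruit must be mangoes (nothing else left).
So: house 1 = rabbit/kiwis/badminton/opal, house 2 = cat/mangoes/tennis/garnet, house 3 = bird/lemons/rugby/peridot, house 4 = dog/plums/volleyball/jade, house 5 = snake/limes/soccer/topaz.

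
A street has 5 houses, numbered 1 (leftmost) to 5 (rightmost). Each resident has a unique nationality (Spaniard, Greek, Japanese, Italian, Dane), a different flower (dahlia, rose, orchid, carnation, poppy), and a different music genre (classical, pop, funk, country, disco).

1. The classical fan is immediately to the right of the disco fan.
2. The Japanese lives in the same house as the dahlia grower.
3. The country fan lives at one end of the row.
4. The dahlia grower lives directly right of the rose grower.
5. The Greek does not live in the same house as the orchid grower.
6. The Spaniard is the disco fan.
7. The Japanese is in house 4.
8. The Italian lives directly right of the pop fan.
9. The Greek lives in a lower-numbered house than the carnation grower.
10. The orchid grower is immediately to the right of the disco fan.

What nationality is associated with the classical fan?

Dane

The Japanese is in house 4 (clue 7).
Clue 2 places the dahlia grower in house 4.
Clue 4 places the rose grower in house 3.
So house 1 gets poppy for flower.
The only flower still possible for house 2 is orchid.
House 5's flower must be carnation (nothing else left).
The disco fan is in house 1 (clue 10).
From clue 1, the classical fan must be in house 2.
Clue 6: the Spaniard is in house 1.
So house 2 gets Dane for nationality.
House 3 nationality: only Greek fits.
That leaves Italian as the nationality for house 5.
The only music genre still possible for house 3 is funk.
House 4 music genre: only pop fits.
So house 5 gets country for music genre.
So: house 1 = Spaniard/poppy/disco, house 2 = Dane/orchid/classical, house 3 = Greek/rose/funk, house 4 = Japanese/dahlia/pop, house 5 = Italian/carnation/country.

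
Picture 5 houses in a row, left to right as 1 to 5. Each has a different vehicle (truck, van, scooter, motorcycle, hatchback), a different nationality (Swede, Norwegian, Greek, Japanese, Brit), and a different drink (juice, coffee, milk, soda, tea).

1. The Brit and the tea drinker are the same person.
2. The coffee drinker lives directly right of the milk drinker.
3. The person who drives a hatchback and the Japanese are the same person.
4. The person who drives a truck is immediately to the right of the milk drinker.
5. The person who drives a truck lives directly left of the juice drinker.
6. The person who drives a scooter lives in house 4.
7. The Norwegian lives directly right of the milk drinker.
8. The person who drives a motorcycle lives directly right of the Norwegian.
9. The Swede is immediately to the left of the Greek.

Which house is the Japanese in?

1

The person who drives a scooter is in house 4 (clue 6).
By clue 8, the person who drives a motorcycle is in house 3.
Clue 8: the Norwegian is in house 2.
By clue 4, the milk drinker is in house 1.
Clue 5 places the juice drinker in house 3.
That leaves truck as the vehicle for house 2.
The only drink still possible for house 2 is coffee.
The only nationality still possible for house 1 is Japanese.
That leaves Swede as the nationality for house 3.
By clue 3, the person who drives a hatchback is in house 1.
Clue 9: the Greek is in house 4.
The only vehicle still possible for house 5 is van.
That leaves Brit as the nationality for house 5.
The tea drinker is in house 5 (clue 1).
House 4 drink: only soda fits.
So: house 1 = hatchback/Japanese/milk, house 2 = truck/Norwegian/coffee, house 3 = motorcycle/Swede/juice, house 4 = scooter/Greek/soda, house 5 = van/Brit/tea.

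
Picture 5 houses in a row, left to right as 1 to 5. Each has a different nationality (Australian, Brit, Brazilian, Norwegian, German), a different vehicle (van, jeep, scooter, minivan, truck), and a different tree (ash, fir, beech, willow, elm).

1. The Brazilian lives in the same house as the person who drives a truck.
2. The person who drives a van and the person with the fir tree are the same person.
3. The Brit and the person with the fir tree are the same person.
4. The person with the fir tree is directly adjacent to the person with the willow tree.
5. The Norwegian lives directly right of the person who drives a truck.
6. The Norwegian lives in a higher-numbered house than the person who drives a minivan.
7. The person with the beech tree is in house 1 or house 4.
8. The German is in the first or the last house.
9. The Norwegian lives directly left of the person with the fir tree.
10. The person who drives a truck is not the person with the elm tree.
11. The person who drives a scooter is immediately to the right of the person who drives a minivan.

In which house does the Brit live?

5

The German is narrowed to house 1 or 5; consider each.
Placing it in house 5 leads to a contradiction, so it's in house 1.
The Brazilian is narrowed to house 2 or 3; consider each.
Placing it in house 2 leads to a contradiction, so it's in house 3.
The person who drives a truck is in house 3 (clue 1).
From clue 5, the Norwegian must be in house 4.
By clue 9, the person with the fir tree is in house 5.
So house 2 gets Australian for nationality.
That leaves Brit as the nationality for house 5.
Clue 2: the person who drives a van is in house 5.
By clue 4, the person with the willow tree is in house 4.
The person who drives a scooter is in house 2 (clue 11).
By clue 11, the person who drives a minivan is in house 1.
That leaves jeep as the vehicle for house 4.
House 3's tree must be ash (nothing else left).
So house 1 gets beech for tree.
That leaves elm as the tree for house 2.
So: house 1 = German/minivan/beech, house 2 = Australian/scooter/elm, house 3 = Brazilian/truck/ash, house 4 = Norwegian/jeep/willow, house 5 = Brit/van/fir.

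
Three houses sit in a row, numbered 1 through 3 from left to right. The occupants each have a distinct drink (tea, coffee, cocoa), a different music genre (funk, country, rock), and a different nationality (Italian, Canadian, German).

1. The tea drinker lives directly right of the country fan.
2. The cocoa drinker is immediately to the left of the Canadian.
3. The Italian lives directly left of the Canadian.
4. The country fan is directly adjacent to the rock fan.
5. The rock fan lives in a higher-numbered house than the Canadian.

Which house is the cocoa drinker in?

1

The rock fan is in house 3 (clue 5).
The Canadian is in house 2 (clue 5).
House 3 nationality: only German fits.
Clue 2 places the cocoa drinker in house 1.
By clue 4, the country fan is in house 2.
House 1 music genre: only funk fits.
House 1 nationality: only Italian fits.
From clue 1, the tea drinker must be in house 3.
That leaves coffee as the drink for house 2.
So: house 1 = cocoa/funk/Italian, house 2 = coffee/country/Canadian, house 3 = tea/rock/German.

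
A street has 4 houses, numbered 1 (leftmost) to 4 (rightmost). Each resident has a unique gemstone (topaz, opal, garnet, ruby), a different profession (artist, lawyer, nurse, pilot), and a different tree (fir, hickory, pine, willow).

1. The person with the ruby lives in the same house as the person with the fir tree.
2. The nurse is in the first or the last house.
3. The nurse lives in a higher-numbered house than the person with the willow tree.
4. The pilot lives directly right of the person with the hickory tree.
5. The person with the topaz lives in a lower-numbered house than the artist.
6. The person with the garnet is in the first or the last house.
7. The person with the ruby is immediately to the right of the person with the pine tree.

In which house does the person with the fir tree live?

By clue 3, the nurse is in house 4.
That leaves lawyer as the profession for house 1.
The only tree still possible for house 4 is fir.
The person with the ruby is in house 4 (clue 1).
The person with the pine tree is in house 3 (clue 7).
That leaves opal as the gemstone for house 3.
The only gemstone still possible for house 1 is garnet.
House 2 gemstone: only topaz fits.
Clue 5: the artist is in house 3.
House 2 profession: only pilot fits.
From clue 4, the person with the hickory tree must be in house 1.
That leaves willow as the tree for house 2.
So: house 1 = garnet/lawyer/hickory, house 2 = topaz/pilot/willow, house 3 = opal/artist/pine, house 4 = ruby/nurse/fir.

4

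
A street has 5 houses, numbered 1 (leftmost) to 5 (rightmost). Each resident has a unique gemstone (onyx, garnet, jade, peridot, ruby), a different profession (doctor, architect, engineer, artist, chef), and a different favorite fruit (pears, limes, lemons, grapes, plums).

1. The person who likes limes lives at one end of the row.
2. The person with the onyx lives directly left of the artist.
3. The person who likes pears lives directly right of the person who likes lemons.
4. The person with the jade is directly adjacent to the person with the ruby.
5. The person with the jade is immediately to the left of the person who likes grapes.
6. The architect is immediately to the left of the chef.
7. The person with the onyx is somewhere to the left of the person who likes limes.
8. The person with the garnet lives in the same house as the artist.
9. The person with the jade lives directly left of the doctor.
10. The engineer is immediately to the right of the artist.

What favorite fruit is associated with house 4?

By clue 7, the person who likes limes is in house 5.
So house 1 gets architect for profession.
Clue 6 places the chef in house 2.
The only profession still possible for house 5 is engineer.
Clue 10: the artist is in house 4.
So house 5 gets peridot for gemstone.
House 3's profession must be doctor (nothing else left).
From clue 2, the person with the onyx must be in house 3.
From clue 8, the person with the garnet must be in house 4.
Clue 9: the person with the jade is in house 2.
That leaves ruby as the gemstone for house 1.
By clue 5, the person who likes grapes is in house 3.
Clue 3: the person who likes pears is in house 2.
By clue 3, the person who likes lemons is in house 1.
So house 4 gets plums for favorite fruit.
So: house 1 = ruby/architect/lemons, house 2 = jade/chef/pears, house 3 = onyx/doctor/grapes, house 4 = garnet/artist/plums, house 5 = peridot/engineer/limes.

plums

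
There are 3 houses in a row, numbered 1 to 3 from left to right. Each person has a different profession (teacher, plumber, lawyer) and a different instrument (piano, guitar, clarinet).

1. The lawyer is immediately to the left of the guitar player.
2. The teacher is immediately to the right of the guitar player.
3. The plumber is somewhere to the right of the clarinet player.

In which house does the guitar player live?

2

Clue 2 places the teacher in house 3.
Clue 2: the guitar player is in house 2.
So house 1 gets lawyer for profession.
House 2's profession must be plumber (nothing else left).
That leaves clarinet as the instrument for house 1.
The only instrument still possible for house 3 is piano.
So: house 1 = lawyer/clarinet, house 2 = plumber/guitar, house 3 = teacher/piano.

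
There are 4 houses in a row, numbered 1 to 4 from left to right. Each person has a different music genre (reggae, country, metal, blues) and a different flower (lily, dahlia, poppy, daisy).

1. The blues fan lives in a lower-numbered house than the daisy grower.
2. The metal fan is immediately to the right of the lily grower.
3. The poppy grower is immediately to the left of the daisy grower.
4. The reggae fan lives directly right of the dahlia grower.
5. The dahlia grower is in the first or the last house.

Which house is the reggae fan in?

2

By clue 5, the dahlia grower is in house 1.
House 4's flower must be daisy (nothing else left).
Clue 3 places the poppy grower in house 3.
From clue 4, the reggae fan must be in house 2.
The only flower still possible for house 2 is lily.
By clue 2, the metal fan is in house 3.
House 1 music genre: only blues fits.
That leaves country as the music genre for house 4.
So: house 1 = blues/dahlia, house 2 = reggae/lily, house 3 = metal/poppy, house 4 = country/daisy.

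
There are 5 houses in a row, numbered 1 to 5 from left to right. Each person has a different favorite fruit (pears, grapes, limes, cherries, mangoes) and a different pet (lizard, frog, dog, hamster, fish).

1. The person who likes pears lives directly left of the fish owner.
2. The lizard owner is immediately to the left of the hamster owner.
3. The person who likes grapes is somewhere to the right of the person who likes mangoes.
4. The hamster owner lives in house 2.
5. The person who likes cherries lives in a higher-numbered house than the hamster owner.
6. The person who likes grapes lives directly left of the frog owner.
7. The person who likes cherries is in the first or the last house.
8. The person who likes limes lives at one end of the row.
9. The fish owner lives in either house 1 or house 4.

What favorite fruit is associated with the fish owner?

The hamster owner is in house 2 (clue 4).
The person who likes cherries is in house 5 (clue 7).
By clue 9, the fish owner is in house 4.
Clue 1: the person who likes pears is in house 3.
From clue 2, the lizard owner must be in house 1.
The only favorite fruit still possible for house 1 is limes.
The only favorite fruit still possible for house 2 is mangoes.
The only favorite fruit still possible for house 4 is grapes.
The frog owner is in house 5 (clue 6).
House 3's pet must be dog (nothing else left).
So: house 1 = limes/lizard, house 2 = mangoes/hamster, house 3 = pears/dog, house 4 = grapes/fish, house 5 = cherries/frog.

grapes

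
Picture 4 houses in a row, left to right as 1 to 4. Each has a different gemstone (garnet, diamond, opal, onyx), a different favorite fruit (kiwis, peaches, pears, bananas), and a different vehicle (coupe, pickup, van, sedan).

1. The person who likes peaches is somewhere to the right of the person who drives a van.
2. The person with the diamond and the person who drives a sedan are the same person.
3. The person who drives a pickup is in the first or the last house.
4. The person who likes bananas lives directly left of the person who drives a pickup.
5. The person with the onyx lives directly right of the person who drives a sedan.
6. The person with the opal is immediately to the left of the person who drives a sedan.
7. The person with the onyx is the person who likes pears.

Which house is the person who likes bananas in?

3

By clue 4, the person who likes bananas is in house 3.
From clue 4, the person who drives a pickup must be in house 4.
So house 1 gets kiwis for favorite fruit.
From clue 7, the person with the onyx must be in house 4.
Clue 7 places the person who likes pears in house 4.
House 2 favorite fruit: only peaches fits.
Clue 1: the person who drives a van is in house 1.
Clue 5: the person who drives a sedan is in house 3.
Clue 6 places the person with the opal in house 2.
House 1 gemstone: only garnet fits.
The only gemstone still possible for house 3 is diamond.
So house 2 gets coupe for vehicle.
So: house 1 = garnet/kiwis/van, house 2 = opal/peaches/coupe, house 3 = diamond/bananas/sedan, house 4 = onyx/pears/pickup.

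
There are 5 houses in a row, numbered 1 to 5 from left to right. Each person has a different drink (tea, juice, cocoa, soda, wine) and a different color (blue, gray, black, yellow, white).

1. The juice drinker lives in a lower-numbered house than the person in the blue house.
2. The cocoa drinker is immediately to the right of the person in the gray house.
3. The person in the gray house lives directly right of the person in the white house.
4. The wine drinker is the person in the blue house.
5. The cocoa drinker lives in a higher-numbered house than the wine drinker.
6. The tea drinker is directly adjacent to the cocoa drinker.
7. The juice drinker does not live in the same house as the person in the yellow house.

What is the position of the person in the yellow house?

5

The cocoa drinker is narrowed to house 3 or 4 or 5; consider each.
Placing it in house 3 and house 4 leads to a contradiction, so it's in house 5.
The person in the gray house is in house 4 (clue 2).
Clue 3: the person in the white house is in house 3.
Clue 6 places the tea drinker in house 4.
By clue 1, the juice drinker is in house 1.
From clue 4, the wine drinker must be in house 2.
House 3's drink must be soda (nothing else left).
So house 1 gets black for color.
That leaves blue as the color for house 2.
So house 5 gets yellow for color.
So: house 1 = juice/black, house 2 = wine/blue, house 3 = soda/white, house 4 = tea/gray, house 5 = cocoa/yellow.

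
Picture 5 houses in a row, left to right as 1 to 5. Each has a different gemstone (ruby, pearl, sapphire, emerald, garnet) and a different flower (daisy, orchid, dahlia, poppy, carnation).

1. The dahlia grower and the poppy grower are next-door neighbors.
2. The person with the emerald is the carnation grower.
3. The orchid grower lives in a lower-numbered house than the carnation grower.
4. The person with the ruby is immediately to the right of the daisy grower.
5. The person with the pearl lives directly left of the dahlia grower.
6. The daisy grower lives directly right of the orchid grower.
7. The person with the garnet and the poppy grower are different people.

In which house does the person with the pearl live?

2

The person with the ruby is narrowed to house 3 or 4 or 5; consider each.
Placing it in house 4 and house 5 leads to a contradiction, so it's in house 3.
By clue 4, the daisy grower is in house 2.
Clue 6: the orchid grower is in house 1.
Clue 1 places the poppy grower in house 4.
That leaves dahlia as the flower for house 3.
The only flower still possible for house 5 is carnation.
By clue 2, the person with the emerald is in house 5.
The person with the pearl is in house 2 (clue 5).
House 1's gemstone must be garnet (nothing else left).
So house 4 gets sapphire for gemstone.
So: house 1 = garnet/orchid, house 2 = pearl/daisy, house 3 = ruby/dahlia, house 4 = sapphire/poppy, house 5 = emerald/carnation.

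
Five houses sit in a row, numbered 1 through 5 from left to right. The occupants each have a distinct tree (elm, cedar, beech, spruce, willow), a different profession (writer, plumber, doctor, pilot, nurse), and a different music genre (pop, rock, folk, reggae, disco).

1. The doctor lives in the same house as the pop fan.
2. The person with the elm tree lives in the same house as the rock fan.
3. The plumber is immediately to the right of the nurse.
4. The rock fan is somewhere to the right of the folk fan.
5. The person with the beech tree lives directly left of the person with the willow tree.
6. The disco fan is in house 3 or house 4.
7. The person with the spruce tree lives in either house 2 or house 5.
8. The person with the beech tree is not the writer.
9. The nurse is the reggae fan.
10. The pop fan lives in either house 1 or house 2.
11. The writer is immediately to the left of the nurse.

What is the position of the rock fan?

5

So house 5 gets rock for music genre.
Clue 2 places the person with the elm tree in house 5.
The only tree still possible for house 2 is spruce.
Clue 5: the person with the beech tree is in house 3.
By clue 5, the person with the willow tree is in house 4.
So house 1 gets cedar for tree.
That leaves pilot as the profession for house 5.
House 4 profession: only plumber fits.
Clue 3: the nurse is in house 3.
Clue 9 places the reggae fan in house 3.
From clue 11, the writer must be in house 2.
So house 1 gets doctor for profession.
That leaves disco as the music genre for house 4.
The pop fan is in house 1 (clue 1).
The only music genre still possible for house 2 is folk.
So: house 1 = cedar/doctor/pop, house 2 = spruce/writer/folk, house 3 = beech/nurse/reggae, house 4 = willow/plumber/disco, house 5 = elm/pilot/rock.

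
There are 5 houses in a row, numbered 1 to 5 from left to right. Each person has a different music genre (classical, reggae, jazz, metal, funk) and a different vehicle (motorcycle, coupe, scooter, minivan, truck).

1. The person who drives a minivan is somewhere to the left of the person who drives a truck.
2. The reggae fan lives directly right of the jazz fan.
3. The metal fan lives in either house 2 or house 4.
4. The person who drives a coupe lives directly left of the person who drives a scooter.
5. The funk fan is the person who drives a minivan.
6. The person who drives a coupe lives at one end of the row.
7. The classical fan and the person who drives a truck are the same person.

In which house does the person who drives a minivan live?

From clue 6, the person who drives a coupe must be in house 1.
By clue 4, the person who drives a scooter is in house 2.
House 1's music genre must be jazz (nothing else left).
Clue 2: the reggae fan is in house 2.
The only music genre still possible for house 3 is funk.
House 4's music genre must be metal (nothing else left).
The only music genre still possible for house 5 is classical.
Clue 5: the person who drives a minivan is in house 3.
The person who drives a truck is in house 5 (clue 7).
House 4 vehicle: only motorcycle fits.
So: house 1 = jazz/coupe, house 2 = reggae/scooter, house 3 = funk/minivan, house 4 = metal/motorcycle, house 5 = classical/truck.

3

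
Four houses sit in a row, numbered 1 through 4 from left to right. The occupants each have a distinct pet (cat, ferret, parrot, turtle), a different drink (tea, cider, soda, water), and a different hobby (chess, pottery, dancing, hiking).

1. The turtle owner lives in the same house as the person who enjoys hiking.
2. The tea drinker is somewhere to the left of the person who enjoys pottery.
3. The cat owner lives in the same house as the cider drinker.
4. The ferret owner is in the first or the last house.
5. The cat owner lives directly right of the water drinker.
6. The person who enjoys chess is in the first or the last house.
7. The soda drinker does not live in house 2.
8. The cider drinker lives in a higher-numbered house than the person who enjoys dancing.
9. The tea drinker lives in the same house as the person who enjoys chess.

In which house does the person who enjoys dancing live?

From clue 9, the tea drinker must be in house 1.
The person who enjoys chess is in house 1 (clue 9).
That leaves water as the drink for house 2.
From clue 5, the cat owner must be in house 3.
By clue 3, the cider drinker is in house 3.
Clue 8: the person who enjoys dancing is in house 2.
House 4 drink: only soda fits.
That leaves pottery as the hobby for house 3.
That leaves hiking as the hobby for house 4.
From clue 1, the turtle owner must be in house 4.
That leaves parrot as the pet for house 2.
That leaves ferret as the pet for house 1.
So: house 1 = ferret/tea/chess, house 2 = parrot/water/dancing, house 3 = cat/cider/pottery, house 4 = turtle/soda/hiking.

2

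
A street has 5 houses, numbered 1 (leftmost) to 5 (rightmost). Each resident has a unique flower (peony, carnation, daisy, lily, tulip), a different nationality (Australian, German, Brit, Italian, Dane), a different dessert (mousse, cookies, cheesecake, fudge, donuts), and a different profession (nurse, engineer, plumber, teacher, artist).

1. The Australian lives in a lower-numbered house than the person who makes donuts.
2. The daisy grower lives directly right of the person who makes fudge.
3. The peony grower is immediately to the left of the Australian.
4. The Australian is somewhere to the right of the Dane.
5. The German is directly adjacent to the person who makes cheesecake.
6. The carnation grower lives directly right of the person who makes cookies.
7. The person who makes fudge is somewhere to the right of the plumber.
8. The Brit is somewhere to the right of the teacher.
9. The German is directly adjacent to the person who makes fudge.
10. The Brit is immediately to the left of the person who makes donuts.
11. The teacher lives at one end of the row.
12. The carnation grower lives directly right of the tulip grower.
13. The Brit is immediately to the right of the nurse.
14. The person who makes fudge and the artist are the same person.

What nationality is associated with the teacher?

Clue 11 places the teacher in house 1.
House 5 profession: only engineer fits.
House 4 profession: only artist fits.
The person who makes fudge is in house 4 (clue 14).
The only dessert still possible for house 5 is donuts.
By clue 2, the daisy grower is in house 5.
Clue 9: the German is in house 3.
Clue 10: the Brit is in house 4.
Clue 13: the nurse is in house 3.
The only nationality still possible for house 5 is Italian.
The only profession still possible for house 2 is plumber.
By clue 3, the peony grower is in house 1.
Clue 4 places the Dane in house 1.
By clue 5, the person who makes cheesecake is in house 2.
That leaves Australian as the nationality for house 2.
From clue 12, the carnation grower must be in house 4.
From clue 12, the tulip grower must be in house 3.
That leaves lily as the flower for house 2.
The person who makes cookies is in house 3 (clue 6).
House 1 dessert: only mousse fits.
So: house 1 = peony/Dane/mousse/teacher, house 2 = lily/Australian/cheesecake/plumber, house 3 = tulip/German/cookies/nurse, house 4 = carnation/Brit/fudge/artist, house 5 = daisy/Italian/donuts/engineer.

Dane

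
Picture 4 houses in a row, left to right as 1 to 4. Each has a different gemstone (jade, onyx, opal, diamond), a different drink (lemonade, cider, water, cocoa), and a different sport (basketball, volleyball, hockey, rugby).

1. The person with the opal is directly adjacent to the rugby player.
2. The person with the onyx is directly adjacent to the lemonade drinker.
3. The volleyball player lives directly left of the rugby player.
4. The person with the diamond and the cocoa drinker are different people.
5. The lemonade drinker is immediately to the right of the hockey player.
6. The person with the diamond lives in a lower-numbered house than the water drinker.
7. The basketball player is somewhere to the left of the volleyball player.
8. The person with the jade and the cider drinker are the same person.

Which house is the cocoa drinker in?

1

House 4 sport: only rugby fits.
The person with the opal is in house 3 (clue 1).
By clue 3, the volleyball player is in house 3.
The person with the diamond is narrowed to house 1 or 2; consider each.
Placing it in house 1 leads to a contradiction, so it's in house 2.
So house 2 gets lemonade for drink.
By clue 2, the person with the onyx is in house 1.
Clue 5: the hockey player is in house 1.
So house 4 gets jade for gemstone.
So house 2 gets basketball for sport.
Clue 8: the cider drinker is in house 4.
The only drink still possible for house 1 is cocoa.
House 3 drink: only water fits.
So: house 1 = onyx/cocoa/hockey, house 2 = diamond/lemonade/basketball, house 3 = opal/water/volleyball, house 4 = jade/cider/rugby.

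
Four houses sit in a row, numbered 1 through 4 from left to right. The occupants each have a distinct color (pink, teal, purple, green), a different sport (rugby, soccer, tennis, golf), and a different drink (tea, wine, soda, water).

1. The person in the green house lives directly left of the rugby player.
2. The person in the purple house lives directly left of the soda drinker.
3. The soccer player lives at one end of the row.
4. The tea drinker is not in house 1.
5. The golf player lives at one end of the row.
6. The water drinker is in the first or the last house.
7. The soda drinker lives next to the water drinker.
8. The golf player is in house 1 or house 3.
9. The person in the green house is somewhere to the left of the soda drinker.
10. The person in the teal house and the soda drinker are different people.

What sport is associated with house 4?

Clue 8: the golf player is in house 1.
House 4 sport: only soccer fits.
The person in the green house is narrowed to house 1 or 2; consider each.
Placing it in house 2 leads to a contradiction, so it's in house 1.
Clue 1: the rugby player is in house 2.
The only sport still possible for house 3 is tennis.
By clue 2, the soda drinker is in house 3.
From clue 7, the water drinker must be in house 4.
The only color still possible for house 2 is purple.
The only color still possible for house 3 is pink.
That leaves teal as the color for house 4.
That leaves wine as the drink for house 1.
That leaves tea as the drink for house 2.
So: house 1 = green/golf/wine, house 2 = purple/rugby/tea, house 3 = pink/tennis/soda, house 4 = teal/soccer/water.

soccer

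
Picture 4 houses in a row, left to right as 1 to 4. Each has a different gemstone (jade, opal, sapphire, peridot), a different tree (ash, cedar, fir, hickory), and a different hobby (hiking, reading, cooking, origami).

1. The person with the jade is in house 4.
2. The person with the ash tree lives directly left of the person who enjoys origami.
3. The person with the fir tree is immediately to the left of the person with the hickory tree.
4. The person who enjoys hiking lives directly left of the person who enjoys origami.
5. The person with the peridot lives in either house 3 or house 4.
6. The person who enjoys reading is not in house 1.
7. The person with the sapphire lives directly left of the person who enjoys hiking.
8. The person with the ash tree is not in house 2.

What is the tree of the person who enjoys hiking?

From clue 1, the person with the jade must be in house 4.
The only gemstone still possible for house 3 is peridot.
House 1 hobby: only cooking fits.
The person who enjoys hiking is in house 3 (clue 4).
By clue 4, the person who enjoys origami is in house 4.
By clue 7, the person with the sapphire is in house 2.
The only gemstone still possible for house 1 is opal.
The only hobby still possible for house 2 is reading.
The person with the ash tree is in house 3 (clue 2).
Clue 3: the person with the fir tree is in house 1.
Clue 3 places the person with the hickory tree in house 2.
That leaves cedar as the tree for house 4.
So: house 1 = opal/fir/cooking, house 2 = sapphire/hickory/reading, house 3 = peridot/ash/hiking, house 4 = jade/cedar/origami.

ash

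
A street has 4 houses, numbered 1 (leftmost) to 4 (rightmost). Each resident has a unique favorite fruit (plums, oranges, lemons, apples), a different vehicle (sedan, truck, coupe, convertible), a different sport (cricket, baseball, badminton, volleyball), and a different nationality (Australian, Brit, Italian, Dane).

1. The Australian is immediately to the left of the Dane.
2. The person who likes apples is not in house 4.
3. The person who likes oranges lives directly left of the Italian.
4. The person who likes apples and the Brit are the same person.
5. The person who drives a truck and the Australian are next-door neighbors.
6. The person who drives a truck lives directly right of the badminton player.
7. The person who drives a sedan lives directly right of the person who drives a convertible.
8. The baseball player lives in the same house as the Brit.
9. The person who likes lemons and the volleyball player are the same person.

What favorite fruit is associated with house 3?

oranges

The person who likes apples is narrowed to house 1 or 2 or 3; consider each.
Placing it in house 2 and house 3 leads to a contradiction, so it's in house 1.
Clue 4: the Brit is in house 1.
Clue 8: the baseball player is in house 1.
The only nationality still possible for house 2 is Australian.
Clue 1: the Dane is in house 3.
The person who drives a truck is in house 3 (clue 5).
Clue 6: the badminton player is in house 2.
So house 4 gets Italian for nationality.
Clue 3: the person who likes oranges is in house 3.
The person who drives a sedan is in house 2 (clue 7).
From clue 7, the person who drives a convertible must be in house 1.
House 2's favorite fruit must be plums (nothing else left).
So house 4 gets lemons for favorite fruit.
So house 4 gets coupe for vehicle.
From clue 9, the volleyball player must be in house 4.
House 3's sport must be cricket (nothing else left).
So: house 1 = apples/convertible/baseball/Brit, house 2 = plums/sedan/badminton/Australian, house 3 = oranges/truck/cricket/Dane, house 4 = lemons/coupe/volleyball/Italian.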